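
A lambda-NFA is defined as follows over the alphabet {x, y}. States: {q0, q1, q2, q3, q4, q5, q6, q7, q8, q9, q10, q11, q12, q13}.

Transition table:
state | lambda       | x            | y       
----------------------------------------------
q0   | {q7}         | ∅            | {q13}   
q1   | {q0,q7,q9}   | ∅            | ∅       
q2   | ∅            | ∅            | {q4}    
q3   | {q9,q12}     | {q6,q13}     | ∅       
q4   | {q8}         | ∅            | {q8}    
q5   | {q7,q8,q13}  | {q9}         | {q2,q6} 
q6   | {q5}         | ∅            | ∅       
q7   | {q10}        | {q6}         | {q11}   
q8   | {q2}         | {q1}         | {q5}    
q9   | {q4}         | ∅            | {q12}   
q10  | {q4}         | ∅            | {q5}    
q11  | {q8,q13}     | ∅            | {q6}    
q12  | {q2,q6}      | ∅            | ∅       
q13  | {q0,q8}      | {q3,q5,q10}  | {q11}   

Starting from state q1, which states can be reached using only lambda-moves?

Start with {q1}.
From q1 via lambda: add q0, q7, q9.
From q7 via lambda: add q10.
From q9 via lambda: add q4.
From q4 via lambda: add q8.
From q8 via lambda: add q2.
No new states can be added; the closed set is {q0, q1, q2, q4, q7, q8, q9, q10}.

{q0, q1, q2, q4, q7, q8, q9, q10}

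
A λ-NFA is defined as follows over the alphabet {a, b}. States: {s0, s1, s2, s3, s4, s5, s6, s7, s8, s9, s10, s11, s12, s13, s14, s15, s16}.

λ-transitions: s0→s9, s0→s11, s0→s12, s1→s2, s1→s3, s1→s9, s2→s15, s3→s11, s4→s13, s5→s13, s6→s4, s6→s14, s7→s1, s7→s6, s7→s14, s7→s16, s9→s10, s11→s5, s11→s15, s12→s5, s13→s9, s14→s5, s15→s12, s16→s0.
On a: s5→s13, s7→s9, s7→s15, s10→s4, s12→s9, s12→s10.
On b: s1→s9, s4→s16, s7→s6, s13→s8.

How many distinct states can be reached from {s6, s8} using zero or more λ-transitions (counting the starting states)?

Start with {s6, s8}.
From s6 via λ: add s4, s14.
From s4 via λ: add s13.
From s14 via λ: add s5.
From s13 via λ: add s9.
From s9 via λ: add s10.
λ-closure = {s4, s5, s6, s8, s9, s10, s13, s14}, which has 8 states.

8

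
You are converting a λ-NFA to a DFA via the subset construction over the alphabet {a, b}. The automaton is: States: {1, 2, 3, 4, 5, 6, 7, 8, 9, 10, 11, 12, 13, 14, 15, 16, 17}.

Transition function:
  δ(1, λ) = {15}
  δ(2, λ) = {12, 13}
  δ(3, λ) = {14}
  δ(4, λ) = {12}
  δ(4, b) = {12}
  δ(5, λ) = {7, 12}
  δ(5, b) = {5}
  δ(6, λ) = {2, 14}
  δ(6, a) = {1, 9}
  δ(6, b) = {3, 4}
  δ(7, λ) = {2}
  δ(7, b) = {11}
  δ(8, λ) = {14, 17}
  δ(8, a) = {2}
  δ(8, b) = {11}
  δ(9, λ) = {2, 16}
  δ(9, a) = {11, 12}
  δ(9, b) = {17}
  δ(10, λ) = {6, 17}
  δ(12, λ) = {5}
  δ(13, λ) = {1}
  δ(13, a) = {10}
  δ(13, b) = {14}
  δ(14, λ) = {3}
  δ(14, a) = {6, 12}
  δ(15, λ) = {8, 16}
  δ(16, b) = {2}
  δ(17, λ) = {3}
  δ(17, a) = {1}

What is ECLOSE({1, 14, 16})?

Start with {1, 14, 16}.
From 1 via λ: add 15.
From 14 via λ: add 3.
From 15 via λ: add 8.
From 8 via λ: add 17.
No new states can be added; the closed set is {1, 3, 8, 14, 15, 16, 17}.

{1, 3, 8, 14, 15, 16, 17}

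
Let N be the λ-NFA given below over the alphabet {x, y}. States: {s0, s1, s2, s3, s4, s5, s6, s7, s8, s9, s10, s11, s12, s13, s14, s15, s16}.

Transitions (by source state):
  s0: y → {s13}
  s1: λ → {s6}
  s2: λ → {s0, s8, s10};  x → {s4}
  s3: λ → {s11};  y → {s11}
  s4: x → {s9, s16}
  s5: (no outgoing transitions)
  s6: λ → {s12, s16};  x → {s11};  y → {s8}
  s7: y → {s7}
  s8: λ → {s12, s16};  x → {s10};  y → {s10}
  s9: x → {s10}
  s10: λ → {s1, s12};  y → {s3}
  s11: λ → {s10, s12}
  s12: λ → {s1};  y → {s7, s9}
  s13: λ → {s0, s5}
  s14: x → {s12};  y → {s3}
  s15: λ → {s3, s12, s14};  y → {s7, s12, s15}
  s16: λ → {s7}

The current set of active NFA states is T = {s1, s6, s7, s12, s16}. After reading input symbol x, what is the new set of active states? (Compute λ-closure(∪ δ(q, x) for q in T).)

s6 on x → {s11}.
No x-transition from s1, s7, s12, s16.
Union after reading x: {s11}.
Now take the λ-closure:
From s11 via λ: add s10, s12.
From s10 via λ: add s1.
From s1 via λ: add s6.
From s6 via λ: add s16.
From s16 via λ: add s7.
No new states can be added; the closed set is {s1, s6, s7, s10, s11, s12, s16}.

{s1, s6, s7, s10, s11, s12, s16}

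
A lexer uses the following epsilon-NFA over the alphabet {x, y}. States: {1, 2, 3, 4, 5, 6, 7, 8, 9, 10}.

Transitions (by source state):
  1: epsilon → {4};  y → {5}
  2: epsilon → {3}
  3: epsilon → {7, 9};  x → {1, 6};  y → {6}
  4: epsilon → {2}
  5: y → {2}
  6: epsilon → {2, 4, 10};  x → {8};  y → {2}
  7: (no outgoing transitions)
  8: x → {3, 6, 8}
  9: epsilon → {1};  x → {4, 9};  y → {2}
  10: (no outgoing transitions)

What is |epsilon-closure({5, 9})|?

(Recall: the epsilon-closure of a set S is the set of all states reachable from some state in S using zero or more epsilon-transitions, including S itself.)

Start with {5, 9}.
From 9 via epsilon: add 1.
From 1 via epsilon: add 4.
From 4 via epsilon: add 2.
From 2 via epsilon: add 3.
From 3 via epsilon: add 7.
epsilon-closure = {1, 2, 3, 4, 5, 7, 9}, which has 7 states.

7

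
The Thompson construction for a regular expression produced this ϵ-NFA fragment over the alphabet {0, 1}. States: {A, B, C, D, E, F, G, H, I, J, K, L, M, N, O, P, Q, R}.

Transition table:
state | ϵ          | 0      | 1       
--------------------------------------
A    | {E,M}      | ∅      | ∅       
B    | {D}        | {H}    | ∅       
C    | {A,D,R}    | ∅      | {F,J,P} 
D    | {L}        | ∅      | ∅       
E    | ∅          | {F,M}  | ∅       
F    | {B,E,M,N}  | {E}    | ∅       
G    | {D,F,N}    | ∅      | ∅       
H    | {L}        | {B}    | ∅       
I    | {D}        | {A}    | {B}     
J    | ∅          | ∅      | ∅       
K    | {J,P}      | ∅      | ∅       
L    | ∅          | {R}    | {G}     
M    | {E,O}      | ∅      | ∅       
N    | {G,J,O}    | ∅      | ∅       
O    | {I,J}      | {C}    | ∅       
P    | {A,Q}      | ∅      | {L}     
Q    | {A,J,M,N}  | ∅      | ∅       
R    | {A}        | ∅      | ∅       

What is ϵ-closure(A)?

{A, D, E, I, J, L, M, O}

Start with {A}.
From A via ϵ: add E, M.
From M via ϵ: add O.
From O via ϵ: add I, J.
From I via ϵ: add D.
From D via ϵ: add L.
No new states can be added; the closed set is {A, D, E, I, J, L, M, O}.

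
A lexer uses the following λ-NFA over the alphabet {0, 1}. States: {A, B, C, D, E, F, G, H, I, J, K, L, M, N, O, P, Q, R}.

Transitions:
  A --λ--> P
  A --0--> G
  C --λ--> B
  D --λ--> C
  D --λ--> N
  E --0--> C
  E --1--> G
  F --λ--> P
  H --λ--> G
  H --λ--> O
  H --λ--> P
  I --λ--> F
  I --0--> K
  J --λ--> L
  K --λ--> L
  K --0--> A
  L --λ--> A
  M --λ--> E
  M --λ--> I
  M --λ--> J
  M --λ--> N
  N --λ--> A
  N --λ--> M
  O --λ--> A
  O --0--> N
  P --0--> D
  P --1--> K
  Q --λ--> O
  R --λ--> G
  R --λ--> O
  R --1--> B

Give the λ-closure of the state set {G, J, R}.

{A, G, J, L, O, P, R}

Start with {G, J, R}.
From J via λ: add L.
From R via λ: add O.
From L via λ: add A.
From A via λ: add P.
No new states can be added; the closed set is {A, G, J, L, O, P, R}.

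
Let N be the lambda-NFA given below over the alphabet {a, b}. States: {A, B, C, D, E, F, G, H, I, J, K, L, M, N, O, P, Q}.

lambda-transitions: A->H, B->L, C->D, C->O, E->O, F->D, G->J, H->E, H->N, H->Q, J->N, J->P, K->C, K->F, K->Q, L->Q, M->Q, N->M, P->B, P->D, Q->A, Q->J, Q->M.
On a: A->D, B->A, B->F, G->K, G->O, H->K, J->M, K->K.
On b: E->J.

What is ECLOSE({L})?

Start with {L}.
From L via lambda: add Q.
From Q via lambda: add A, J, M.
From A via lambda: add H.
From J via lambda: add N, P.
From H via lambda: add E.
From P via lambda: add B, D.
From E via lambda: add O.
No new states can be added; the closed set is {A, B, D, E, H, J, L, M, N, O, P, Q}.

{A, B, D, E, H, J, L, M, N, O, P, Q}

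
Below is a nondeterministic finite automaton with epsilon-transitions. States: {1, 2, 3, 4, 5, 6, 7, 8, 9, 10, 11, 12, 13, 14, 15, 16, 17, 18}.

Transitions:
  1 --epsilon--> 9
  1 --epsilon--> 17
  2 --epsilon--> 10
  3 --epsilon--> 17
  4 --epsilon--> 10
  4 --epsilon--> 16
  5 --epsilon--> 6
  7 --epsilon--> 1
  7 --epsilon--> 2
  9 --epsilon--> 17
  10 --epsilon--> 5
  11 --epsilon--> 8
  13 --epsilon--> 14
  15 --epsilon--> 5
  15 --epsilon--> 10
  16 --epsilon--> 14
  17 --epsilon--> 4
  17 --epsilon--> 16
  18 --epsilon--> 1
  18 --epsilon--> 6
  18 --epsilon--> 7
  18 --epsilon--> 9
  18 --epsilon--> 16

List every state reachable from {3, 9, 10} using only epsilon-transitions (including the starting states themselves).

{3, 4, 5, 6, 9, 10, 14, 16, 17}

Start with {3, 9, 10}.
From 3 via epsilon: add 17.
From 10 via epsilon: add 5.
From 5 via epsilon: add 6.
From 17 via epsilon: add 4, 16.
From 16 via epsilon: add 14.
No new states can be added; the closed set is {3, 4, 5, 6, 9, 10, 14, 16, 17}.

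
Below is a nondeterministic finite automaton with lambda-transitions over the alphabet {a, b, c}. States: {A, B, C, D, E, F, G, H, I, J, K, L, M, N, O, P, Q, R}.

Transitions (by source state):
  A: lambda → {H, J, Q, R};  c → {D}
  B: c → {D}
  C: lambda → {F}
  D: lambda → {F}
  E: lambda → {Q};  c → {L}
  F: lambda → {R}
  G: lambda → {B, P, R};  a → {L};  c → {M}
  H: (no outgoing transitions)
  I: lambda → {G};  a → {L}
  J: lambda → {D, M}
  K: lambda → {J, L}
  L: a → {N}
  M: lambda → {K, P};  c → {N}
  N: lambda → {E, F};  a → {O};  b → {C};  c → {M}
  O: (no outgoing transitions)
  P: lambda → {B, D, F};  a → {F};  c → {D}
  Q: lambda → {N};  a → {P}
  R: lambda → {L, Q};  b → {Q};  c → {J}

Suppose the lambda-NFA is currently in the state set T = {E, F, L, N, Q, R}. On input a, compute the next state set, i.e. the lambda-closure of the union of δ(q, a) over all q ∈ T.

L on a → {N}.
N on a → {O}.
Q on a → {P}.
No a-transition from E, F, R.
Union after reading a: {N, O, P}.
Now take the lambda-closure:
From N via lambda: add E, F.
From P via lambda: add B, D.
From E via lambda: add Q.
From F via lambda: add R.
From R via lambda: add L.
No new states can be added; the closed set is {B, D, E, F, L, N, O, P, Q, R}.

{B, D, E, F, L, N, O, P, Q, R}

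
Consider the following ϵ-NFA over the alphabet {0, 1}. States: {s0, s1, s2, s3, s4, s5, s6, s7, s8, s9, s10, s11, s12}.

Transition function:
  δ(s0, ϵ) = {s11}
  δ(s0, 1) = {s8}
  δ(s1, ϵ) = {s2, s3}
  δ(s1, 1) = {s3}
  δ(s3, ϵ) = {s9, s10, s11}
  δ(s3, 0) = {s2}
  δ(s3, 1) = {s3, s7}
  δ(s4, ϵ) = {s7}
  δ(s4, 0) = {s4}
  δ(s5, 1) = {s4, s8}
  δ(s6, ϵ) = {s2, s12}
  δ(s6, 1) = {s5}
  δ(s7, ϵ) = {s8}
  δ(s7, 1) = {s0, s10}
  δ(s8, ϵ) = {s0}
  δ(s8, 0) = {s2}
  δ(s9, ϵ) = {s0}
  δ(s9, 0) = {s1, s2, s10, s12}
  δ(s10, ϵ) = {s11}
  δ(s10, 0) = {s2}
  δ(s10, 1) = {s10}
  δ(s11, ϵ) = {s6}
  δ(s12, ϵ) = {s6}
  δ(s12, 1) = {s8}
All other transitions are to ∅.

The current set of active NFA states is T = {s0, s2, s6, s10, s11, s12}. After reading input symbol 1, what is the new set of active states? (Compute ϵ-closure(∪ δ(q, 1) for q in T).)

{s0, s2, s5, s6, s8, s10, s11, s12}

s0 on 1 → {s8}.
s6 on 1 → {s5}.
s10 on 1 → {s10}.
s12 on 1 → {s8}.
No 1-transition from s2, s11.
Union after reading 1: {s5, s8, s10}.
Now take the ϵ-closure:
From s8 via ϵ: add s0.
From s10 via ϵ: add s11.
From s11 via ϵ: add s6.
From s6 via ϵ: add s2, s12.
No new states can be added; the closed set is {s0, s2, s5, s6, s8, s10, s11, s12}.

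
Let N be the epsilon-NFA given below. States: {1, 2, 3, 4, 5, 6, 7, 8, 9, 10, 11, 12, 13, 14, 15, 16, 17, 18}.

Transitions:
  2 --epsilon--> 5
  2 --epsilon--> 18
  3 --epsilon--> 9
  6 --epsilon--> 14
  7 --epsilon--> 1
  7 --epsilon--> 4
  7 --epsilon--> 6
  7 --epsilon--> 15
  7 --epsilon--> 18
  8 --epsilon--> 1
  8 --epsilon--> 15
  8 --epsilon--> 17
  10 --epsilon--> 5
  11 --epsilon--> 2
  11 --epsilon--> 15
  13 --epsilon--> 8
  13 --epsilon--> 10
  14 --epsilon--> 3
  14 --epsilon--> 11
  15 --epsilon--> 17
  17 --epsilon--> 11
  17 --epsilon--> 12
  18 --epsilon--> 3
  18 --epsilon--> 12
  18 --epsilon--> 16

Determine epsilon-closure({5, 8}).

{1, 2, 3, 5, 8, 9, 11, 12, 15, 16, 17, 18}

Start with {5, 8}.
From 8 via epsilon: add 1, 15, 17.
From 17 via epsilon: add 11, 12.
From 11 via epsilon: add 2.
From 2 via epsilon: add 18.
From 18 via epsilon: add 3, 16.
From 3 via epsilon: add 9.
No new states can be added; the closed set is {1, 2, 3, 5, 8, 9, 11, 12, 15, 16, 17, 18}.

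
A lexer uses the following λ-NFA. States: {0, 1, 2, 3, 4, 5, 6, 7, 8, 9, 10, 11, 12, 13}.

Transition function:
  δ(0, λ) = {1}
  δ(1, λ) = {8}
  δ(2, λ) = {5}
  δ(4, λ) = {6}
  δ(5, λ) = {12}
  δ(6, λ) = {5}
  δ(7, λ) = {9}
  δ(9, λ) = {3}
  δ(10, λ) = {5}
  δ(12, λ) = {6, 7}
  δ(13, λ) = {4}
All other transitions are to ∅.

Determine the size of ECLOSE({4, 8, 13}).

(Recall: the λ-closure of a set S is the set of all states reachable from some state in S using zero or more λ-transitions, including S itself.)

Start with {4, 8, 13}.
From 4 via λ: add 6.
From 6 via λ: add 5.
From 5 via λ: add 12.
From 12 via λ: add 7.
From 7 via λ: add 9.
From 9 via λ: add 3.
λ-closure = {3, 4, 5, 6, 7, 8, 9, 12, 13}, which has 9 states.

9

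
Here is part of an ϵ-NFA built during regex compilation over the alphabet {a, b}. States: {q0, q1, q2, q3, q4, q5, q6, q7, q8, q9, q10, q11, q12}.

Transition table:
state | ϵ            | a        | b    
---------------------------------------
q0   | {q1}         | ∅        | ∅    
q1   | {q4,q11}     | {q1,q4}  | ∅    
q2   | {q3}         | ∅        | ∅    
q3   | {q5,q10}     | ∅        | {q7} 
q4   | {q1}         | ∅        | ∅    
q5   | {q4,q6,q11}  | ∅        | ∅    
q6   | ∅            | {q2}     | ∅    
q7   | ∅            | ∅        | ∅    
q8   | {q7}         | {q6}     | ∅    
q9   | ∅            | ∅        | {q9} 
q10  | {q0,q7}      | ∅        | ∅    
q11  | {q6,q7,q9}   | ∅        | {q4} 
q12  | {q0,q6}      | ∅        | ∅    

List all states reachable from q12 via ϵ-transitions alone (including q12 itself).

Start with {q12}.
From q12 via ϵ: add q0, q6.
From q0 via ϵ: add q1.
From q1 via ϵ: add q4, q11.
From q11 via ϵ: add q7, q9.
No new states can be added; the closed set is {q0, q1, q4, q6, q7, q9, q11, q12}.

{q0, q1, q4, q6, q7, q9, q11, q12}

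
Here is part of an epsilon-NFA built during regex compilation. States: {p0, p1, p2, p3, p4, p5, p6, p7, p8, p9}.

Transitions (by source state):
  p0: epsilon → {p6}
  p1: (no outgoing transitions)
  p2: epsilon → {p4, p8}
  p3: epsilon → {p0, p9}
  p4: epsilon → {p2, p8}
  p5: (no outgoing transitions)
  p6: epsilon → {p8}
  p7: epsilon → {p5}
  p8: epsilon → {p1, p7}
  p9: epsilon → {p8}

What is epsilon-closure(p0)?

Start with {p0}.
From p0 via epsilon: add p6.
From p6 via epsilon: add p8.
From p8 via epsilon: add p1, p7.
From p7 via epsilon: add p5.
No new states can be added; the closed set is {p0, p1, p5, p6, p7, p8}.

{p0, p1, p5, p6, p7, p8}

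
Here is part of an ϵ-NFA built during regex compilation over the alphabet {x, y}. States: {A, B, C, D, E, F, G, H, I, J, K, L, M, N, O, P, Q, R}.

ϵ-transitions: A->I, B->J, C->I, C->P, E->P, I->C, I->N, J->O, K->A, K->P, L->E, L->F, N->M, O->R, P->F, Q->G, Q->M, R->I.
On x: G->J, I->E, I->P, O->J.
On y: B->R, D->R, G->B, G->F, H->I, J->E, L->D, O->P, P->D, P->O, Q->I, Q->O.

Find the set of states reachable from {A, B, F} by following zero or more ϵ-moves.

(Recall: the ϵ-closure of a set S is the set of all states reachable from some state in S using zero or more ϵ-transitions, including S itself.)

Start with {A, B, F}.
From A via ϵ: add I.
From B via ϵ: add J.
From I via ϵ: add C, N.
From J via ϵ: add O.
From C via ϵ: add P.
From N via ϵ: add M.
From O via ϵ: add R.
No new states can be added; the closed set is {A, B, C, F, I, J, M, N, O, P, R}.

{A, B, C, F, I, J, M, N, O, P, R}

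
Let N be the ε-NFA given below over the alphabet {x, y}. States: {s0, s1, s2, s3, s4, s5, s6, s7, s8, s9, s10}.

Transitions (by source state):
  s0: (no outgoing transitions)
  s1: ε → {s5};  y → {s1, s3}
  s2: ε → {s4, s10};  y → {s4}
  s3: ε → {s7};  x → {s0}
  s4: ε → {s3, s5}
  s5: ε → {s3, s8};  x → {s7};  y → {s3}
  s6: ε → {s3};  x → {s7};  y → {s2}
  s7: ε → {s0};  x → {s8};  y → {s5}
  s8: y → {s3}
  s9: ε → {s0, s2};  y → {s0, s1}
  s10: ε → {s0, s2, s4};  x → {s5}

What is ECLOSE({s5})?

{s0, s3, s5, s7, s8}

Start with {s5}.
From s5 via ε: add s3, s8.
From s3 via ε: add s7.
From s7 via ε: add s0.
No new states can be added; the closed set is {s0, s3, s5, s7, s8}.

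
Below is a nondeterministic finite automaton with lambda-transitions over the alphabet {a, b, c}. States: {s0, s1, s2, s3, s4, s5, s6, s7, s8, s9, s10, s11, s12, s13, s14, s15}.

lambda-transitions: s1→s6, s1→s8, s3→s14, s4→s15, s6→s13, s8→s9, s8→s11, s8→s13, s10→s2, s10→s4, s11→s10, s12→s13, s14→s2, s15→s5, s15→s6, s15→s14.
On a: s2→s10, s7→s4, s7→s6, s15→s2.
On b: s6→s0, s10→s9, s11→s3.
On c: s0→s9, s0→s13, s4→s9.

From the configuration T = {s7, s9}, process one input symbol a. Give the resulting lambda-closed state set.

{s2, s4, s5, s6, s13, s14, s15}

s7 on a → {s4, s6}.
No a-transition from s9.
Union after reading a: {s4, s6}.
Now take the lambda-closure:
From s4 via lambda: add s15.
From s6 via lambda: add s13.
From s15 via lambda: add s5, s14.
From s14 via lambda: add s2.
No new states can be added; the closed set is {s2, s4, s5, s6, s13, s14, s15}.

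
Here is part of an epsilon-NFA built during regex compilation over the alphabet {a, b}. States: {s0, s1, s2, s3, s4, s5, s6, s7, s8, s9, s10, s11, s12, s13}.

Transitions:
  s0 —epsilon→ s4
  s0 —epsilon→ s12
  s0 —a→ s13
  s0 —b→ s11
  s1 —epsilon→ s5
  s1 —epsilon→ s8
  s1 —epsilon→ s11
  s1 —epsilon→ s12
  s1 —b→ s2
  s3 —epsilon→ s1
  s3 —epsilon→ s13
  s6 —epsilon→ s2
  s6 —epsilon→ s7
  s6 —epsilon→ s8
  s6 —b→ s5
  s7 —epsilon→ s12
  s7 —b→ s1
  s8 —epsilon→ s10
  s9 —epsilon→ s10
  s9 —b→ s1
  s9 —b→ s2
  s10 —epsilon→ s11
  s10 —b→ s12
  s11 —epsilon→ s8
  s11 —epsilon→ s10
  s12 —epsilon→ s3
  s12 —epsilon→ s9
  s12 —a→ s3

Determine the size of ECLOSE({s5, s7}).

10

Start with {s5, s7}.
From s7 via epsilon: add s12.
From s12 via epsilon: add s3, s9.
From s3 via epsilon: add s1, s13.
From s9 via epsilon: add s10.
From s1 via epsilon: add s8, s11.
epsilon-closure = {s1, s3, s5, s7, s8, s9, s10, s11, s12, s13}, which has 10 states.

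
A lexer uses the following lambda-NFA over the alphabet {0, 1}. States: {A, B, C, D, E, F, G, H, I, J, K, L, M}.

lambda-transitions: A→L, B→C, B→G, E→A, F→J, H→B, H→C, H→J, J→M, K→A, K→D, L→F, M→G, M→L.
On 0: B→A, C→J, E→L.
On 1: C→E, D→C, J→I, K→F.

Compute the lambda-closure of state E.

Start with {E}.
From E via lambda: add A.
From A via lambda: add L.
From L via lambda: add F.
From F via lambda: add J.
From J via lambda: add M.
From M via lambda: add G.
No new states can be added; the closed set is {A, E, F, G, J, L, M}.

{A, E, F, G, J, L, M}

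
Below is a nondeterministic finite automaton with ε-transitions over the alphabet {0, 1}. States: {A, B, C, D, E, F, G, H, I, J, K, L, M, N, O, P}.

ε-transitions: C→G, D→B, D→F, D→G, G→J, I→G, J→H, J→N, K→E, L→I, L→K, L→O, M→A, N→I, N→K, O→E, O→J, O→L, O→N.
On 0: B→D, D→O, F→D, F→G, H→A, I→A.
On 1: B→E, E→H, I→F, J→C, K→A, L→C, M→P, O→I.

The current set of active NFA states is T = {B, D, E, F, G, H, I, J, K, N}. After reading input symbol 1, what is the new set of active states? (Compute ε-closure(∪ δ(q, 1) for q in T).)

{A, C, E, F, G, H, I, J, K, N}

B on 1 → {E}.
E on 1 → {H}.
I on 1 → {F}.
J on 1 → {C}.
K on 1 → {A}.
No 1-transition from D, F, G, H, N.
Union after reading 1: {A, C, E, F, H}.
Now take the ε-closure:
From C via ε: add G.
From G via ε: add J.
From J via ε: add N.
From N via ε: add I, K.
No new states can be added; the closed set is {A, C, E, F, G, H, I, J, K, N}.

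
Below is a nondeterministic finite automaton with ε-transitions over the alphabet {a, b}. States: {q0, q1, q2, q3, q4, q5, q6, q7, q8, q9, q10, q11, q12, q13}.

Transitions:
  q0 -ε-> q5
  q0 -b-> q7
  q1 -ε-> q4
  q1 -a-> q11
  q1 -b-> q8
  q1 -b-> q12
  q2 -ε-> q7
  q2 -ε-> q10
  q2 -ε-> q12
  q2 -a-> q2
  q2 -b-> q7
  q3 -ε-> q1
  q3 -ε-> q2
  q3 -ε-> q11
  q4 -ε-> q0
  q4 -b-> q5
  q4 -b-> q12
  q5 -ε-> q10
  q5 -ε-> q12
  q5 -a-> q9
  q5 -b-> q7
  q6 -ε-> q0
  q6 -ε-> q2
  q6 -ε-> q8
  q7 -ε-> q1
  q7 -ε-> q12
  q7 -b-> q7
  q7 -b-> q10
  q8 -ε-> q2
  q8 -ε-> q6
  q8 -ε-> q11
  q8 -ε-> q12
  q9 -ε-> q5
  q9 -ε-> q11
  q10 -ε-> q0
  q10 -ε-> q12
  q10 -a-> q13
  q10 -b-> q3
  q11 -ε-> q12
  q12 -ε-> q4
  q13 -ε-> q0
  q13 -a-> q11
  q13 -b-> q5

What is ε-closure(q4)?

{q0, q4, q5, q10, q12}

Start with {q4}.
From q4 via ε: add q0.
From q0 via ε: add q5.
From q5 via ε: add q10, q12.
No new states can be added; the closed set is {q0, q4, q5, q10, q12}.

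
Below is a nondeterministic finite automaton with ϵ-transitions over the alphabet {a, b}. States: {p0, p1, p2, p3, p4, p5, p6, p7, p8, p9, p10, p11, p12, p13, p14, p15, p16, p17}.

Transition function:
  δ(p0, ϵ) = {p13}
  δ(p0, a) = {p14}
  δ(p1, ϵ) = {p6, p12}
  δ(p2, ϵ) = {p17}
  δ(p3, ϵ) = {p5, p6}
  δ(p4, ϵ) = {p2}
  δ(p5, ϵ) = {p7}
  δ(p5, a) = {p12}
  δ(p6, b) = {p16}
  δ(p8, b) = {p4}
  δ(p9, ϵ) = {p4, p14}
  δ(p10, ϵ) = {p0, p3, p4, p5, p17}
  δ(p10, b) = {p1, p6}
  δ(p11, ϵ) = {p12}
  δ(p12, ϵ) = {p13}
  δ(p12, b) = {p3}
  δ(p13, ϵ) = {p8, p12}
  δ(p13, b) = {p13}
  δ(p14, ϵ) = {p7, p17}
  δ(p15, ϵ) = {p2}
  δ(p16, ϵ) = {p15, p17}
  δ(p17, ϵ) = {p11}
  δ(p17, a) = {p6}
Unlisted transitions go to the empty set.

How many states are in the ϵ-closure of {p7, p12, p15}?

Start with {p7, p12, p15}.
From p12 via ϵ: add p13.
From p15 via ϵ: add p2.
From p2 via ϵ: add p17.
From p13 via ϵ: add p8.
From p17 via ϵ: add p11.
ϵ-closure = {p2, p7, p8, p11, p12, p13, p15, p17}, which has 8 states.

8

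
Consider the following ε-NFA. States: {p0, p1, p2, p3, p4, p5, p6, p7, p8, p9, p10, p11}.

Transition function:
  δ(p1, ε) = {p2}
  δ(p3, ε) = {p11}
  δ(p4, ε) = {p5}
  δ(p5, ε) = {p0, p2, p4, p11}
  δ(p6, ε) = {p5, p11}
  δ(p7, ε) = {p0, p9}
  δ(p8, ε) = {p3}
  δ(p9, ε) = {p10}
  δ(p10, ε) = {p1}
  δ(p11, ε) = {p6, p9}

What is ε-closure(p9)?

Start with {p9}.
From p9 via ε: add p10.
From p10 via ε: add p1.
From p1 via ε: add p2.
No new states can be added; the closed set is {p1, p2, p9, p10}.

{p1, p2, p9, p10}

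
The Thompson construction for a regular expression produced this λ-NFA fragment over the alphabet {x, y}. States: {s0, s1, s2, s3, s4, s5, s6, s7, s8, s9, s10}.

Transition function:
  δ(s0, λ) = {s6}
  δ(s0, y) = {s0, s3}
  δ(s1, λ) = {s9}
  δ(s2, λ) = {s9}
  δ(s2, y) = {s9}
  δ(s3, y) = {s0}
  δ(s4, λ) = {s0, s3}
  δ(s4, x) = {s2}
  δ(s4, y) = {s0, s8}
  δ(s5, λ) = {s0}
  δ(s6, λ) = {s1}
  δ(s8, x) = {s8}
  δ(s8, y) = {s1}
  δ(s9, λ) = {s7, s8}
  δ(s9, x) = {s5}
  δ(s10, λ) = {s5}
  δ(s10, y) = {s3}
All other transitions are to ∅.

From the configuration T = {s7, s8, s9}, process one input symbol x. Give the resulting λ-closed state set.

s8 on x → {s8}.
s9 on x → {s5}.
No x-transition from s7.
Union after reading x: {s5, s8}.
Now take the λ-closure:
From s5 via λ: add s0.
From s0 via λ: add s6.
From s6 via λ: add s1.
From s1 via λ: add s9.
From s9 via λ: add s7.
No new states can be added; the closed set is {s0, s1, s5, s6, s7, s8, s9}.

{s0, s1, s5, s6, s7, s8, s9}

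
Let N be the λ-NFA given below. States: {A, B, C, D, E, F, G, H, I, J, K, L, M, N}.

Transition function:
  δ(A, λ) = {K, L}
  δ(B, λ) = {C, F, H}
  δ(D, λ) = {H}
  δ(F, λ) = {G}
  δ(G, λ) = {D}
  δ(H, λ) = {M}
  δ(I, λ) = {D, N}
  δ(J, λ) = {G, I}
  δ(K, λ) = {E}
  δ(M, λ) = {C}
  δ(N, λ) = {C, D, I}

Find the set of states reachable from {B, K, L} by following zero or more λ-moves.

{B, C, D, E, F, G, H, K, L, M}

Start with {B, K, L}.
From B via λ: add C, F, H.
From K via λ: add E.
From F via λ: add G.
From H via λ: add M.
From G via λ: add D.
No new states can be added; the closed set is {B, C, D, E, F, G, H, K, L, M}.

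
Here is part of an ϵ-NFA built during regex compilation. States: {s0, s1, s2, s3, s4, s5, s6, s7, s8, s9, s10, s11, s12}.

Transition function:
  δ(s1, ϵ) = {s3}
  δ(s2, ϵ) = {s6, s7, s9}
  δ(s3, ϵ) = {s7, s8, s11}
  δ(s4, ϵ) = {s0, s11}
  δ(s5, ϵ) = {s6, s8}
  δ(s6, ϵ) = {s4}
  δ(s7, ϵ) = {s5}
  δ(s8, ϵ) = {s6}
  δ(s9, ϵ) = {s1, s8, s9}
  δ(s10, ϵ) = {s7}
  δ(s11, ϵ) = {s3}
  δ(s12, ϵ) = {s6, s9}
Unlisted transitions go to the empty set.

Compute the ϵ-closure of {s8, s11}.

Start with {s8, s11}.
From s8 via ϵ: add s6.
From s11 via ϵ: add s3.
From s3 via ϵ: add s7.
From s6 via ϵ: add s4.
From s4 via ϵ: add s0.
From s7 via ϵ: add s5.
No new states can be added; the closed set is {s0, s3, s4, s5, s6, s7, s8, s11}.

{s0, s3, s4, s5, s6, s7, s8, s11}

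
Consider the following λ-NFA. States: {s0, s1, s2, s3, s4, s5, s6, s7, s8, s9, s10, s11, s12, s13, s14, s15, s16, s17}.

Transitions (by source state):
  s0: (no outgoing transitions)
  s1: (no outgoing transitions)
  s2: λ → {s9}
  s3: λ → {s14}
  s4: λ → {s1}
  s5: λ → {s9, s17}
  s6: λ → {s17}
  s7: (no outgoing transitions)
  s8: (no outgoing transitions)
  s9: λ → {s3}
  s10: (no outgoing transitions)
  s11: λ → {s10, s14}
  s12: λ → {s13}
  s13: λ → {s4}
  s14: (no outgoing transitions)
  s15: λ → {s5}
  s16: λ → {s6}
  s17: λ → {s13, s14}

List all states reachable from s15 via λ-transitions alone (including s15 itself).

{s1, s3, s4, s5, s9, s13, s14, s15, s17}

Start with {s15}.
From s15 via λ: add s5.
From s5 via λ: add s9, s17.
From s9 via λ: add s3.
From s17 via λ: add s13, s14.
From s13 via λ: add s4.
From s4 via λ: add s1.
No new states can be added; the closed set is {s1, s3, s4, s5, s9, s13, s14, s15, s17}.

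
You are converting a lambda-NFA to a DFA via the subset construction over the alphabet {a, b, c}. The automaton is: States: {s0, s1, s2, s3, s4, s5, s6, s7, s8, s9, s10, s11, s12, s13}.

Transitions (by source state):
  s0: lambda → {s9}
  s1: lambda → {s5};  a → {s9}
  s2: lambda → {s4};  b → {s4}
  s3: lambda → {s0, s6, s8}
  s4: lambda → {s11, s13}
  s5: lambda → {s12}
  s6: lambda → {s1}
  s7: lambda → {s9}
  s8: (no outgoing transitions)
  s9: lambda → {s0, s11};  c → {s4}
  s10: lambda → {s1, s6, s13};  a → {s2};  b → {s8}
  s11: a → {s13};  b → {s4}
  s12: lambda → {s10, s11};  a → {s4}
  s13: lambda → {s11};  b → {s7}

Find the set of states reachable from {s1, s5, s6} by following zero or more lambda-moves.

{s1, s5, s6, s10, s11, s12, s13}

Start with {s1, s5, s6}.
From s5 via lambda: add s12.
From s12 via lambda: add s10, s11.
From s10 via lambda: add s13.
No new states can be added; the closed set is {s1, s5, s6, s10, s11, s12, s13}.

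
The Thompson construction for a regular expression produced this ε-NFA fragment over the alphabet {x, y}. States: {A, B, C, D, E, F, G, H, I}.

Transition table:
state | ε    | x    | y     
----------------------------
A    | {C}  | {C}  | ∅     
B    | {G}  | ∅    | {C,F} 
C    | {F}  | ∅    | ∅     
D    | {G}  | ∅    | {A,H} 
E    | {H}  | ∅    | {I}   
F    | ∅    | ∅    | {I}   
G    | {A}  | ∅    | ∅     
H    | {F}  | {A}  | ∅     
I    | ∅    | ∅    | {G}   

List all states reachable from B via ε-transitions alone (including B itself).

Start with {B}.
From B via ε: add G.
From G via ε: add A.
From A via ε: add C.
From C via ε: add F.
No new states can be added; the closed set is {A, B, C, F, G}.

{A, B, C, F, G}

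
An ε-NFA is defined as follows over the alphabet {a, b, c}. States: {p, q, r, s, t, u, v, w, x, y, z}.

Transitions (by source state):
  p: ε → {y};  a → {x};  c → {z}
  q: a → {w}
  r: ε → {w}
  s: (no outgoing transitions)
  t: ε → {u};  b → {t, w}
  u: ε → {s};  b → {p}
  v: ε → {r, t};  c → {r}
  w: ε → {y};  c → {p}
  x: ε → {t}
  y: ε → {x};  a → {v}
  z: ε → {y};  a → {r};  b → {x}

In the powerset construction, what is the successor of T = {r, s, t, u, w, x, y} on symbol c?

{p, s, t, u, x, y}

w on c → {p}.
No c-transition from r, s, t, u, x, y.
Union after reading c: {p}.
Now take the ε-closure:
From p via ε: add y.
From y via ε: add x.
From x via ε: add t.
From t via ε: add u.
From u via ε: add s.
No new states can be added; the closed set is {p, s, t, u, x, y}.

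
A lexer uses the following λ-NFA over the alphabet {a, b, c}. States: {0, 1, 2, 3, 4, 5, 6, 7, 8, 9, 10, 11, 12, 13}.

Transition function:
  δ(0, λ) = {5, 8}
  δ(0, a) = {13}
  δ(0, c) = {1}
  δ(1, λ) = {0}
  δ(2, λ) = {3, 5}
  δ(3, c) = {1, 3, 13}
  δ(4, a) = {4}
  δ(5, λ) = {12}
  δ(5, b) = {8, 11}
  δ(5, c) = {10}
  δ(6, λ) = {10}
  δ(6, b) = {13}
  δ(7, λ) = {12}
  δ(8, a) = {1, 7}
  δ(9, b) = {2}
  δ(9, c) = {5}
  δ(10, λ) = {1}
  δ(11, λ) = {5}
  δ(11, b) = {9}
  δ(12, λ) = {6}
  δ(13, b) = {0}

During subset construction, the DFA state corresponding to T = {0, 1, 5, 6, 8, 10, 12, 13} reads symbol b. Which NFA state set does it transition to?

{0, 1, 5, 6, 8, 10, 11, 12, 13}

5 on b → {8, 11}.
6 on b → {13}.
13 on b → {0}.
No b-transition from 0, 1, 8, 10, 12.
Union after reading b: {0, 8, 11, 13}.
Now take the λ-closure:
From 0 via λ: add 5.
From 5 via λ: add 12.
From 12 via λ: add 6.
From 6 via λ: add 10.
From 10 via λ: add 1.
No new states can be added; the closed set is {0, 1, 5, 6, 8, 10, 11, 12, 13}.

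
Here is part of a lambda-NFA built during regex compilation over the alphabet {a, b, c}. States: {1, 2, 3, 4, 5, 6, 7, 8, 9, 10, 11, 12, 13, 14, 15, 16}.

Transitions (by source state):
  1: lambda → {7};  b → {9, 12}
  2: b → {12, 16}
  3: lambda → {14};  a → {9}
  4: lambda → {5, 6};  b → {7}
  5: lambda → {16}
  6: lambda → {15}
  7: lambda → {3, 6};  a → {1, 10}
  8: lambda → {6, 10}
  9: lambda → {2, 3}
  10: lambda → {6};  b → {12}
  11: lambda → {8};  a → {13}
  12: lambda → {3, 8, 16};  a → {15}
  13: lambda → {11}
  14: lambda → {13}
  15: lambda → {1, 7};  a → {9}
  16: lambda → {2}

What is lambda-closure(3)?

{1, 3, 6, 7, 8, 10, 11, 13, 14, 15}

Start with {3}.
From 3 via lambda: add 14.
From 14 via lambda: add 13.
From 13 via lambda: add 11.
From 11 via lambda: add 8.
From 8 via lambda: add 6, 10.
From 6 via lambda: add 15.
From 15 via lambda: add 1, 7.
No new states can be added; the closed set is {1, 3, 6, 7, 8, 10, 11, 13, 14, 15}.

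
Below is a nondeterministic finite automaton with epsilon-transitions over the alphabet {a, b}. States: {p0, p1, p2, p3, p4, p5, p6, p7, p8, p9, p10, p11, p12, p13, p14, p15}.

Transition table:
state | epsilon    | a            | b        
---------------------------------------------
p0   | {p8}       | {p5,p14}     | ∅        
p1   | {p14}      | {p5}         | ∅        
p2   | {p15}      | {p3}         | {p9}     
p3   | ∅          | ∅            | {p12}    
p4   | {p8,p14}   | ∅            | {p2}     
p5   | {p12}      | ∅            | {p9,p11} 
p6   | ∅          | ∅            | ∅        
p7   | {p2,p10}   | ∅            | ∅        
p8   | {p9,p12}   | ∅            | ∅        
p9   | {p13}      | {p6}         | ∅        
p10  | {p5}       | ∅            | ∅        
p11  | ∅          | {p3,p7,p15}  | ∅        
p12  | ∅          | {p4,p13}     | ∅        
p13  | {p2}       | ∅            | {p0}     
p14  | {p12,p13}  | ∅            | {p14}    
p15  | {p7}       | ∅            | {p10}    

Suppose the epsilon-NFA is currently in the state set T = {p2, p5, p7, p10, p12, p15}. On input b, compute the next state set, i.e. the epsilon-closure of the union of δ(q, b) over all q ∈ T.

p2 on b → {p9}.
p5 on b → {p9, p11}.
p15 on b → {p10}.
No b-transition from p7, p10, p12.
Union after reading b: {p9, p10, p11}.
Now take the epsilon-closure:
From p9 via epsilon: add p13.
From p10 via epsilon: add p5.
From p5 via epsilon: add p12.
From p13 via epsilon: add p2.
From p2 via epsilon: add p15.
From p15 via epsilon: add p7.
No new states can be added; the closed set is {p2, p5, p7, p9, p10, p11, p12, p13, p15}.

{p2, p5, p7, p9, p10, p11, p12, p13, p15}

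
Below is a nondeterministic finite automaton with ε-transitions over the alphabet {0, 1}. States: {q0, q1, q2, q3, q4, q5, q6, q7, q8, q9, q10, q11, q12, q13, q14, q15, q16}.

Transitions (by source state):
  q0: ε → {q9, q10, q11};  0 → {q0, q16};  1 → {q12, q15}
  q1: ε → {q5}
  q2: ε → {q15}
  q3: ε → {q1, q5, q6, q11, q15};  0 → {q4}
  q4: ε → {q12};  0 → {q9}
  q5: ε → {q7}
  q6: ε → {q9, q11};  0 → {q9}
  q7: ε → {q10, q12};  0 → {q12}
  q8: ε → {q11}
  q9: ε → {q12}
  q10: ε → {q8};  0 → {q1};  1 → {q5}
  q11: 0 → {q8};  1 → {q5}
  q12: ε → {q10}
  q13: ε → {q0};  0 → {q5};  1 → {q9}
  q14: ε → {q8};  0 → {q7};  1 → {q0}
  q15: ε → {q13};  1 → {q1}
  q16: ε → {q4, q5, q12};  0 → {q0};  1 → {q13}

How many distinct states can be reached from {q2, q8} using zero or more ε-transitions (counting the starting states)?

9

Start with {q2, q8}.
From q2 via ε: add q15.
From q8 via ε: add q11.
From q15 via ε: add q13.
From q13 via ε: add q0.
From q0 via ε: add q9, q10.
From q9 via ε: add q12.
ε-closure = {q0, q2, q8, q9, q10, q11, q12, q13, q15}, which has 9 states.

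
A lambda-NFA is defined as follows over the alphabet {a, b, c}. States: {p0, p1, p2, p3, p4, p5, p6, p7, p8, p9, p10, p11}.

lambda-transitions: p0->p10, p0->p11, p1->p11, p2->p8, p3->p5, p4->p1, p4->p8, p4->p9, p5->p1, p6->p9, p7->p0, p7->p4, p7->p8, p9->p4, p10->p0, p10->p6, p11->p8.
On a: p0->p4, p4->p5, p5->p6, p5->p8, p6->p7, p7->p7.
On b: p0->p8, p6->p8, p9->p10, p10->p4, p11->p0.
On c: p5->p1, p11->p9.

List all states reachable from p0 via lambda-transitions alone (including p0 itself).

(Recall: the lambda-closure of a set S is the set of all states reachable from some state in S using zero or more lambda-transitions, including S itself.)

{p0, p1, p4, p6, p8, p9, p10, p11}

Start with {p0}.
From p0 via lambda: add p10, p11.
From p10 via lambda: add p6.
From p11 via lambda: add p8.
From p6 via lambda: add p9.
From p9 via lambda: add p4.
From p4 via lambda: add p1.
No new states can be added; the closed set is {p0, p1, p4, p6, p8, p9, p10, p11}.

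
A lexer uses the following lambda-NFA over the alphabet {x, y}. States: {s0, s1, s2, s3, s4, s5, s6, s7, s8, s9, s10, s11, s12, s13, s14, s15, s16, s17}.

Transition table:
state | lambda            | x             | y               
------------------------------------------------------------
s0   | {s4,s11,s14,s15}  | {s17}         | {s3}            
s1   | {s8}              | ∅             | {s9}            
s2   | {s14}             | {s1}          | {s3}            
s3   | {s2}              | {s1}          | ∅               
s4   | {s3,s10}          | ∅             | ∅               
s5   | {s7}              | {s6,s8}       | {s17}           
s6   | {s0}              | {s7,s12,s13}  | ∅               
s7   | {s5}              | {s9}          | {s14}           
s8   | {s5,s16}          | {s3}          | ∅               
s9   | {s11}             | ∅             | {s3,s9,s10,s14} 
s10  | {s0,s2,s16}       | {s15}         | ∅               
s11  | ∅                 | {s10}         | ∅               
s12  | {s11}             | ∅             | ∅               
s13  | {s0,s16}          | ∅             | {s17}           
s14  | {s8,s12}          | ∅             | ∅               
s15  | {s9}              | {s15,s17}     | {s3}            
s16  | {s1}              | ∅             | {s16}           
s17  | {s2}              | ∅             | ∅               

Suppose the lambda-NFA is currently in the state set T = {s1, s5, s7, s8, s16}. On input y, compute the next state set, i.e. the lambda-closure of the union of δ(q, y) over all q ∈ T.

{s1, s2, s5, s7, s8, s9, s11, s12, s14, s16, s17}

s1 on y → {s9}.
s5 on y → {s17}.
s7 on y → {s14}.
s16 on y → {s16}.
No y-transition from s8.
Union after reading y: {s9, s14, s16, s17}.
Now take the lambda-closure:
From s9 via lambda: add s11.
From s14 via lambda: add s8, s12.
From s16 via lambda: add s1.
From s17 via lambda: add s2.
From s8 via lambda: add s5.
From s5 via lambda: add s7.
No new states can be added; the closed set is {s1, s2, s5, s7, s8, s9, s11, s12, s14, s16, s17}.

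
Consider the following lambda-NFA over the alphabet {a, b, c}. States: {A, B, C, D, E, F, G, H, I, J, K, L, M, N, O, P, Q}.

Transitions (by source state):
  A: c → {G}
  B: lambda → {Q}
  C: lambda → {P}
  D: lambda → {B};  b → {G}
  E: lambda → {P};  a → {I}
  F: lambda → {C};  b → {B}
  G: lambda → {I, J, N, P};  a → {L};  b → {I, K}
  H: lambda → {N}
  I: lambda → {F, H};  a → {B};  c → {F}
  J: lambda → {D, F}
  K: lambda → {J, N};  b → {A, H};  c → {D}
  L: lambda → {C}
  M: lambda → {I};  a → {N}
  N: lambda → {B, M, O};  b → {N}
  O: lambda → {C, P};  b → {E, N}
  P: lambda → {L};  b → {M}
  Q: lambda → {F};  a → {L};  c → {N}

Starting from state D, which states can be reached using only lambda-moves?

{B, C, D, F, L, P, Q}

Start with {D}.
From D via lambda: add B.
From B via lambda: add Q.
From Q via lambda: add F.
From F via lambda: add C.
From C via lambda: add P.
From P via lambda: add L.
No new states can be added; the closed set is {B, C, D, F, L, P, Q}.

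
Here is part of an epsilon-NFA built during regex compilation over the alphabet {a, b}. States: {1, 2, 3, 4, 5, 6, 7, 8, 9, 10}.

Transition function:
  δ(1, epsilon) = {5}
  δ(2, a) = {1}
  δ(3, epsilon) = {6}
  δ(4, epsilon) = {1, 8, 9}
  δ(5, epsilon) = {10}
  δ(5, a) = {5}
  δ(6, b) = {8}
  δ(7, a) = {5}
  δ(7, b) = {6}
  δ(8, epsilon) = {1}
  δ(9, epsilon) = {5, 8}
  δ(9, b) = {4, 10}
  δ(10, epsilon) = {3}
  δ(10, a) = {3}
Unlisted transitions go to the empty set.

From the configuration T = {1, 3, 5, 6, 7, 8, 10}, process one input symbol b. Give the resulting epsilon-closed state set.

6 on b → {8}.
7 on b → {6}.
No b-transition from 1, 3, 5, 8, 10.
Union after reading b: {6, 8}.
Now take the epsilon-closure:
From 8 via epsilon: add 1.
From 1 via epsilon: add 5.
From 5 via epsilon: add 10.
From 10 via epsilon: add 3.
No new states can be added; the closed set is {1, 3, 5, 6, 8, 10}.

{1, 3, 5, 6, 8, 10}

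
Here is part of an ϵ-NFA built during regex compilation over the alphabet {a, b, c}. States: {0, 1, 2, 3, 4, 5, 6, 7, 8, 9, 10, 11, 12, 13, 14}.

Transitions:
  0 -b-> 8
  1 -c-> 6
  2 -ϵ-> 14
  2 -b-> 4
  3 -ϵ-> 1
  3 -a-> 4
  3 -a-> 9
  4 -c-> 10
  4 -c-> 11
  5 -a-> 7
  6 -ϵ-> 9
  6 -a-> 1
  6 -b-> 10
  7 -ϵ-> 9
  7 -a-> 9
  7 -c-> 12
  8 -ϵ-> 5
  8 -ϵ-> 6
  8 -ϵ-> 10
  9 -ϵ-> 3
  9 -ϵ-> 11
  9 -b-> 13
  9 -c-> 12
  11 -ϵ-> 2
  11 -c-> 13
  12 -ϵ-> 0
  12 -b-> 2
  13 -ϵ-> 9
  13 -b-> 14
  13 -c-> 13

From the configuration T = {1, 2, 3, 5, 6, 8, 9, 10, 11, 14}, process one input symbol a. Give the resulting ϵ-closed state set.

{1, 2, 3, 4, 7, 9, 11, 14}

3 on a → {4, 9}.
5 on a → {7}.
6 on a → {1}.
No a-transition from 1, 2, 8, 9, 10, 11, 14.
Union after reading a: {1, 4, 7, 9}.
Now take the ϵ-closure:
From 9 via ϵ: add 3, 11.
From 11 via ϵ: add 2.
From 2 via ϵ: add 14.
No new states can be added; the closed set is {1, 2, 3, 4, 7, 9, 11, 14}.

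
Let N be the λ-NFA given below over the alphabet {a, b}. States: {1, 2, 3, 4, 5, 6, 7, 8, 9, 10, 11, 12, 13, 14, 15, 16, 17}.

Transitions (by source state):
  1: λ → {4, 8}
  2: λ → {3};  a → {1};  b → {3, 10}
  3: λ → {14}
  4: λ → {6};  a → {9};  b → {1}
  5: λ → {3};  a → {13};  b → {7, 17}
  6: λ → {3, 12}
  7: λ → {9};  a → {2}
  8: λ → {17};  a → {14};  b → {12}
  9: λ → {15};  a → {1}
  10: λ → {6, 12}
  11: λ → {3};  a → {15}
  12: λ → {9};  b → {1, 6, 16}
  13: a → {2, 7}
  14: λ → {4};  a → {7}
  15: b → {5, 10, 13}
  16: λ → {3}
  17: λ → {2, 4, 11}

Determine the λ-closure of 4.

{3, 4, 6, 9, 12, 14, 15}

Start with {4}.
From 4 via λ: add 6.
From 6 via λ: add 3, 12.
From 3 via λ: add 14.
From 12 via λ: add 9.
From 9 via λ: add 15.
No new states can be added; the closed set is {3, 4, 6, 9, 12, 14, 15}.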